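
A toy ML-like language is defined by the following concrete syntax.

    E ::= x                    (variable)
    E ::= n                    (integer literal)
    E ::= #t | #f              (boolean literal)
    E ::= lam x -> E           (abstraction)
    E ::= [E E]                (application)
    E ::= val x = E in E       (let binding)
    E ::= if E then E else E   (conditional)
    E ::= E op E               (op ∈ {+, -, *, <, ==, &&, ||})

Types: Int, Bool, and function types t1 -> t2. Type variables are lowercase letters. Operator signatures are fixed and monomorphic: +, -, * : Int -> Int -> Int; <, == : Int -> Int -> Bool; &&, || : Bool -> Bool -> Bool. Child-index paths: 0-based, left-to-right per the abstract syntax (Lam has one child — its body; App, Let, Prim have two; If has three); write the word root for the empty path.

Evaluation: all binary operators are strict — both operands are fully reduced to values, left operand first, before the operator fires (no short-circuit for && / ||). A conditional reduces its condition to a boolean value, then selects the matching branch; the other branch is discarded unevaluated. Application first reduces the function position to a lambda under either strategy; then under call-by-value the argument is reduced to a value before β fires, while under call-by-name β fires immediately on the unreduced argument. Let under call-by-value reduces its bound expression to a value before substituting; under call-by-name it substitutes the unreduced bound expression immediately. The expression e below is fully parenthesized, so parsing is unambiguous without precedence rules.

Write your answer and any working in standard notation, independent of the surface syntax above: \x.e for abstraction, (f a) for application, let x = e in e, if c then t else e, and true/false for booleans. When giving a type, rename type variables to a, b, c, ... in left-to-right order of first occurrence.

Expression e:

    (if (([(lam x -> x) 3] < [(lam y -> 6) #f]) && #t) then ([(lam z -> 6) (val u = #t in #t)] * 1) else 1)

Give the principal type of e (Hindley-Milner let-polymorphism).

Working:
x : a
\x._ : a -> a
  unify a -> a ~ Int -> b
  unify a ~ Int
  unify Int ~ b
_ _ : Int
  unify Int ~ Int
\y._ : c -> Int
  unify c -> Int ~ Bool -> d
  unify c ~ Bool
  unify Int ~ d
_ _ : Int
  unify Int ~ Int
  unify Bool ~ Bool
  unify Bool ~ Bool
  unify Bool ~ Bool
\z._ : e -> Int
let u : Bool
  unify e -> Int ~ Bool -> f
  unify e ~ Bool
  unify Int ~ f
_ _ : Int
  unify Int ~ Int
  unify Int ~ Int
  unify Int ~ Int

Answer: Int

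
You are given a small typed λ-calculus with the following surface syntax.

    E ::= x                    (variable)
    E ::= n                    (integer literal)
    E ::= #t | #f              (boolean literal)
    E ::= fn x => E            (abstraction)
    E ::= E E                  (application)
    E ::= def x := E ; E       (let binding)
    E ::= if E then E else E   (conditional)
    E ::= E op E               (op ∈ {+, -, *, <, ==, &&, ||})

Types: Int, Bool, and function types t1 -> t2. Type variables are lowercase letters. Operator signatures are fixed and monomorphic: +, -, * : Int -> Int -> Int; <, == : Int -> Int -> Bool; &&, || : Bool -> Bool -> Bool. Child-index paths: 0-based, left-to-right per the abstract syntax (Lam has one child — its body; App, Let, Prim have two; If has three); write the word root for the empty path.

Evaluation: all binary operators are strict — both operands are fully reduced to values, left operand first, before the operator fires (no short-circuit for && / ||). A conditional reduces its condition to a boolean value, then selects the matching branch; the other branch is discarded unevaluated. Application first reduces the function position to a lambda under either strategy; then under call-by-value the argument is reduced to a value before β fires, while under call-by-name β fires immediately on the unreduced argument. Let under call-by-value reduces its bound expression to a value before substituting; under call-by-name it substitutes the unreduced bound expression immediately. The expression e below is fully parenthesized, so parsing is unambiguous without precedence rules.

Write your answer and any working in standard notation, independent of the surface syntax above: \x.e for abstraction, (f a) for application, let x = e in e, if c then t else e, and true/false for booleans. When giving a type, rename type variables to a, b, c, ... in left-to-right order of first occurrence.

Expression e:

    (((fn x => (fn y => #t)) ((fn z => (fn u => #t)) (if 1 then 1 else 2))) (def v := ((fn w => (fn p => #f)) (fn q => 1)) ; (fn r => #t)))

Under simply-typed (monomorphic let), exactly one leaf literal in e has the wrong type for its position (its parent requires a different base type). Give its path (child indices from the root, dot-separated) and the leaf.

Answer: 0.1.1.0 : 1

Working:
\y._ : b -> Bool
\x._ : a -> b -> Bool
\u._ : d -> Bool
\z._ : c -> d -> Bool
  unify Int ~ Bool
  FAIL: mismatch Int ~ Bool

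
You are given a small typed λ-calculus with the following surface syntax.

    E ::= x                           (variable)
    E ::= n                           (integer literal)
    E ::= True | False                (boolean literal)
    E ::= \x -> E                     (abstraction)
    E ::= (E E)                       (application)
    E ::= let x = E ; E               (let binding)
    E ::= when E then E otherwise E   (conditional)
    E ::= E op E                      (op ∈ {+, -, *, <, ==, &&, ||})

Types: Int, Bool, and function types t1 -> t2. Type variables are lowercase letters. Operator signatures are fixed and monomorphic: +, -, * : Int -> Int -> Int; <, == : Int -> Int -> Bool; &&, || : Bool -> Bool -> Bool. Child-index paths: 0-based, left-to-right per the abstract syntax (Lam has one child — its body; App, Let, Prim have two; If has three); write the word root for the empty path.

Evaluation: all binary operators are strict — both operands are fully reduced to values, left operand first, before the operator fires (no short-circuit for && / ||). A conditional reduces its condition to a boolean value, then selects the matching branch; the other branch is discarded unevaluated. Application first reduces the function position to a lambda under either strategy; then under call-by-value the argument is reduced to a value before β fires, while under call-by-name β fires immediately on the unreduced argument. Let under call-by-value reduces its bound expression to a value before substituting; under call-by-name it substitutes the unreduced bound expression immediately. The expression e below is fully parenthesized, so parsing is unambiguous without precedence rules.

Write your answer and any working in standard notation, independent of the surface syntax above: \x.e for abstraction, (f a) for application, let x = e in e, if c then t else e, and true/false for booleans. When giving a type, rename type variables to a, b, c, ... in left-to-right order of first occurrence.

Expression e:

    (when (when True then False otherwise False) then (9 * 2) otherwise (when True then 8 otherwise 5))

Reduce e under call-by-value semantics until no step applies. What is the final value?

Working:
step 0: (if (if true then false else false) then (9 * 2) else (if true then 8 else 5))
step 1: [if@0] (if false then (9 * 2) else (if true then 8 else 5))
step 2: [if@root] (if true then 8 else 5)
step 3: [if@root] 8

Answer: 8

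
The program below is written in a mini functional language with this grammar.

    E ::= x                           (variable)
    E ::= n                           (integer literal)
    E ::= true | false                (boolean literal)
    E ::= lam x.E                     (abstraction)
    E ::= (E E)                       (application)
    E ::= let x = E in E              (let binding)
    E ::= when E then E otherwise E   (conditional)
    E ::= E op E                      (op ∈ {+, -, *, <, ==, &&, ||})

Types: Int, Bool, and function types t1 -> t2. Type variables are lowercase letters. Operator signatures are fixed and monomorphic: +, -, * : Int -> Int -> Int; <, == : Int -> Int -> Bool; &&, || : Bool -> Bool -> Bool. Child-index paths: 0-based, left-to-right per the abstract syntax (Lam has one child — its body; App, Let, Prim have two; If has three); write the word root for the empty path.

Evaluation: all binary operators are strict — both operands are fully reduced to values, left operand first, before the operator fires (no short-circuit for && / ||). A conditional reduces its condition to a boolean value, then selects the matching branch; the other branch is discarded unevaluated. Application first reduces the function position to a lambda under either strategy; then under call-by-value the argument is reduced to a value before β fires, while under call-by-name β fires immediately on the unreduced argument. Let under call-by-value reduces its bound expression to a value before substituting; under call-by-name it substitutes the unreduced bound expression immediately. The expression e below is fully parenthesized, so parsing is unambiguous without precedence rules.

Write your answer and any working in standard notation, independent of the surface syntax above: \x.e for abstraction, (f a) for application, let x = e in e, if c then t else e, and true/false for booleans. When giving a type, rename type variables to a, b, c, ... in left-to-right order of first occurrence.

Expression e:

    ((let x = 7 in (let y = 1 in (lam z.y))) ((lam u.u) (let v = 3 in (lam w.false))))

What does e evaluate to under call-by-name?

Working:
step 0: ((let x = 7 in (let y = 1 in (\z.y))) ((\u.u) (let v = 3 in (\w.false))))
step 1: [let@0] ((let y = 1 in (\z.y)) ((\u.u) (let v = 3 in (\w.false))))
step 2: [let@0] ((\z.1) ((\u.u) (let v = 3 in (\w.false))))
step 3: [beta@root] 1

Answer: 1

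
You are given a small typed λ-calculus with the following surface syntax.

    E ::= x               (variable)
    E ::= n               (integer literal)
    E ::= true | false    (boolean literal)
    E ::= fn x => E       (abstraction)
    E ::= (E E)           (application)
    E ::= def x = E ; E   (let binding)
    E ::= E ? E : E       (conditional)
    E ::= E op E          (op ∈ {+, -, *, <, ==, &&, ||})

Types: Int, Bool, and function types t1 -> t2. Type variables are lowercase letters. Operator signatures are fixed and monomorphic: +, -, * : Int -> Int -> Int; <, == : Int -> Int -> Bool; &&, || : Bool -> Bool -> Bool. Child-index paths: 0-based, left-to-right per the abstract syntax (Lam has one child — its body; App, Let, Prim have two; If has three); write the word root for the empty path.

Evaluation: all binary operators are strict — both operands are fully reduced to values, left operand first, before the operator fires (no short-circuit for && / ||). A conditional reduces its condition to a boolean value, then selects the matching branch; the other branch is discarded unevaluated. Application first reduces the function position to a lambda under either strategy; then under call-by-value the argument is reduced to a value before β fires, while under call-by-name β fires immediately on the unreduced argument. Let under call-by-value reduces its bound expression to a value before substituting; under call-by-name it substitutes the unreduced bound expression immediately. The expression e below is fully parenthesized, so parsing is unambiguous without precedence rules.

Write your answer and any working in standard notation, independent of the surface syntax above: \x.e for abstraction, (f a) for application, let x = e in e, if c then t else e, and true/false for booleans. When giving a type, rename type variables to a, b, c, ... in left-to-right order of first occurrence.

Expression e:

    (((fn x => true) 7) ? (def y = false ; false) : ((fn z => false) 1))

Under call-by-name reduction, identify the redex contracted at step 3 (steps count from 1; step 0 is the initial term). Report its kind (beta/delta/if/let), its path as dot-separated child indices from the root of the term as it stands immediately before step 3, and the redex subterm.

Answer: let at root : (let y = false in false)

Derivation:
step 0: (if ((\x.true) 7) then (let y = false in false) else ((\z.false) 1))
step 1: [beta@0] (if true then (let y = false in false) else ((\z.false) 1))
step 2: [if@root] (let y = false in false)
step 3: [let@root] false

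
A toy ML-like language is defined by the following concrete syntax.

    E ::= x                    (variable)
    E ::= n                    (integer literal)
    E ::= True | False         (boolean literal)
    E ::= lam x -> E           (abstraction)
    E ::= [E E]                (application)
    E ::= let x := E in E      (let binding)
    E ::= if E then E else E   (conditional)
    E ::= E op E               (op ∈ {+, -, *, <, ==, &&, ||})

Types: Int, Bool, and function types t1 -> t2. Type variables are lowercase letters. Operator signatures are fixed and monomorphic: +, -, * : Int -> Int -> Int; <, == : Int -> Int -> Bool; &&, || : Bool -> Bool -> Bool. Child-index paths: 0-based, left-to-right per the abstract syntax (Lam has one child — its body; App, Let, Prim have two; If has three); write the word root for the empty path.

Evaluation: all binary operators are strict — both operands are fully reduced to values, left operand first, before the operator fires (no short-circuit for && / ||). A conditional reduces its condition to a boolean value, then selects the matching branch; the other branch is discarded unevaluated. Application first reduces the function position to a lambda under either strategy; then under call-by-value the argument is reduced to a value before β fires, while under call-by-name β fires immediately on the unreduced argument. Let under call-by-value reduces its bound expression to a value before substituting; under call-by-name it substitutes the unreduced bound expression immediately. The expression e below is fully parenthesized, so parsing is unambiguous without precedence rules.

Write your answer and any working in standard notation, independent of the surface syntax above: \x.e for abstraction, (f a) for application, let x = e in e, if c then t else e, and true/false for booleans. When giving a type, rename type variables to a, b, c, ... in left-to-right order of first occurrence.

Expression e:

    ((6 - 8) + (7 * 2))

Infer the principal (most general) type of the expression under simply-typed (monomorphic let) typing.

Answer: Int

Trace:
  unify Int ~ Int
  unify Int ~ Int
  unify Int ~ Int
  unify Int ~ Int
  unify Int ~ Int
  unify Int ~ Int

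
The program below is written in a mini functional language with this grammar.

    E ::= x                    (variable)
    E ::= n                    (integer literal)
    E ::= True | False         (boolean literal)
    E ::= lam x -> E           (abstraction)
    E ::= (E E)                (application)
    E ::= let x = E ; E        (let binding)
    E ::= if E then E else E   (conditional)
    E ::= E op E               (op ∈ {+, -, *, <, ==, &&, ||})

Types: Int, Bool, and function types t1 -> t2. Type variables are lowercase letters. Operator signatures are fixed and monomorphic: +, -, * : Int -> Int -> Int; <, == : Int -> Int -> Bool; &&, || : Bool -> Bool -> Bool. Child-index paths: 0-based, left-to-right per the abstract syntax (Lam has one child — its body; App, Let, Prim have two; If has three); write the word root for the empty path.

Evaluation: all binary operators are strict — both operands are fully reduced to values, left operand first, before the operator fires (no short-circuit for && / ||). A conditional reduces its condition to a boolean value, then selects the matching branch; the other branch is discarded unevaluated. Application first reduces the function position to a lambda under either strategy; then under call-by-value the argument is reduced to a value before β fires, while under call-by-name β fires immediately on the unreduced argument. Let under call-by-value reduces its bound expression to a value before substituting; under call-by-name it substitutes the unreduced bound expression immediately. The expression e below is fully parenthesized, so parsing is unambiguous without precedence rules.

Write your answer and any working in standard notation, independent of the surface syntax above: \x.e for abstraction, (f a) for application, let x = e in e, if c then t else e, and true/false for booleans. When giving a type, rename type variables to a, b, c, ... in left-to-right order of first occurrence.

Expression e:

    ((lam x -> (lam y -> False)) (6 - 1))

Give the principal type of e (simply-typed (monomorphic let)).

Answer: a -> Bool

Trace:
\y._ : b -> Bool
\x._ : a -> b -> Bool
  unify Int ~ Int
  unify Int ~ Int
  unify a -> b -> Bool ~ Int -> c
  unify a ~ Int
  unify b -> Bool ~ c
_ _ : b -> Bool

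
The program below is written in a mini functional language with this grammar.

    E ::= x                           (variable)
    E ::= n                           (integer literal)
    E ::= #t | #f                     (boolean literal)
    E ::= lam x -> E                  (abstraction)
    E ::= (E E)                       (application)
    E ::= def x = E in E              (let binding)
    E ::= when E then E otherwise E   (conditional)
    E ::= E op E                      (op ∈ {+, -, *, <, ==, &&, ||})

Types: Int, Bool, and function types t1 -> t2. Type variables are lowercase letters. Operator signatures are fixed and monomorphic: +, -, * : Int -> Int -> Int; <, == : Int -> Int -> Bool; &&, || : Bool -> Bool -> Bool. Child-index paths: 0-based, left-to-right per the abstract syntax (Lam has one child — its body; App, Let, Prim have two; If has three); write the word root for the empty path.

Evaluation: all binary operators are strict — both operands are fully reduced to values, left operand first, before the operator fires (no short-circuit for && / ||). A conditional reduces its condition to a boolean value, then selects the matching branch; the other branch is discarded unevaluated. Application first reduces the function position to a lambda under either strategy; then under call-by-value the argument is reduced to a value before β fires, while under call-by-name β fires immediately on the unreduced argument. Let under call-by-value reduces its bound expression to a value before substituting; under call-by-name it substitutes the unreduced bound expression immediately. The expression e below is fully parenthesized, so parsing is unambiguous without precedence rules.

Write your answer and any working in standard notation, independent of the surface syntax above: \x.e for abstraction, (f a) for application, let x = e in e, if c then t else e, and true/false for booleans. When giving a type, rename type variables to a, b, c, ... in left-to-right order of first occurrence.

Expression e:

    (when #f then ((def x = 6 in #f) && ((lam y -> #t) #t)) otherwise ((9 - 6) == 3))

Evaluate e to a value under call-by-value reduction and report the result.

Answer: true

Working:
step 0: (if false then ((let x = 6 in false) && ((\y.true) true)) else ((9 - 6) == 3))
step 1: [if@root] ((9 - 6) == 3)
step 2: [delta@0] (3 == 3)
step 3: [delta@root] true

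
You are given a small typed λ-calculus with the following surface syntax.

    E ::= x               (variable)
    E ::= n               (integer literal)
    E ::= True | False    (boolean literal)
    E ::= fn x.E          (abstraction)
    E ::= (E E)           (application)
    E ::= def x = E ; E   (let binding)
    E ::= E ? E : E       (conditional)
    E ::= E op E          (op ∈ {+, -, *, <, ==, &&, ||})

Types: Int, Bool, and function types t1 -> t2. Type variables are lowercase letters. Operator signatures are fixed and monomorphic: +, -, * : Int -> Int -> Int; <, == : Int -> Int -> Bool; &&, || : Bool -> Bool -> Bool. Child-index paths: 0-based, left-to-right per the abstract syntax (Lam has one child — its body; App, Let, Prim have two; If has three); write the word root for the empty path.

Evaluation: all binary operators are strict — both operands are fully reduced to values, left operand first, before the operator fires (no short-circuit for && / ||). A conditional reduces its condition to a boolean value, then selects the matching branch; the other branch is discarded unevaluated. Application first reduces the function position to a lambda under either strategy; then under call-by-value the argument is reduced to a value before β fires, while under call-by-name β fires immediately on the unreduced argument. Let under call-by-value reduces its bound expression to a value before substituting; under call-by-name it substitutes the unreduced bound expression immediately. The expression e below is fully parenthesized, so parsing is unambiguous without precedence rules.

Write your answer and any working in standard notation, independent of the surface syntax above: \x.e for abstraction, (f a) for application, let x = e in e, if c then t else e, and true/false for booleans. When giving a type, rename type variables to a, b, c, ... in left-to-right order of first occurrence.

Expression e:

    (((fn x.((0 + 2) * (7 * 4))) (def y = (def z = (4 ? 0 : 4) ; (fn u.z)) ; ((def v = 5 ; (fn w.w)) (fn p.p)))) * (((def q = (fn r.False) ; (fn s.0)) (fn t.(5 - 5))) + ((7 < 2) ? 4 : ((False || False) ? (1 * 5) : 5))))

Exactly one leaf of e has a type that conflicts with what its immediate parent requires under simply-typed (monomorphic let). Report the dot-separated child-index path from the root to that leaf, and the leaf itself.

Answer: 0.1.0.0.0 : 4

Working:
  unify Int ~ Int
  unify Int ~ Int
  unify Int ~ Int
  unify Int ~ Int
  unify Int ~ Int
  unify Int ~ Int
\x._ : a -> Int
  unify Int ~ Bool
  FAIL: mismatch Int ~ Bool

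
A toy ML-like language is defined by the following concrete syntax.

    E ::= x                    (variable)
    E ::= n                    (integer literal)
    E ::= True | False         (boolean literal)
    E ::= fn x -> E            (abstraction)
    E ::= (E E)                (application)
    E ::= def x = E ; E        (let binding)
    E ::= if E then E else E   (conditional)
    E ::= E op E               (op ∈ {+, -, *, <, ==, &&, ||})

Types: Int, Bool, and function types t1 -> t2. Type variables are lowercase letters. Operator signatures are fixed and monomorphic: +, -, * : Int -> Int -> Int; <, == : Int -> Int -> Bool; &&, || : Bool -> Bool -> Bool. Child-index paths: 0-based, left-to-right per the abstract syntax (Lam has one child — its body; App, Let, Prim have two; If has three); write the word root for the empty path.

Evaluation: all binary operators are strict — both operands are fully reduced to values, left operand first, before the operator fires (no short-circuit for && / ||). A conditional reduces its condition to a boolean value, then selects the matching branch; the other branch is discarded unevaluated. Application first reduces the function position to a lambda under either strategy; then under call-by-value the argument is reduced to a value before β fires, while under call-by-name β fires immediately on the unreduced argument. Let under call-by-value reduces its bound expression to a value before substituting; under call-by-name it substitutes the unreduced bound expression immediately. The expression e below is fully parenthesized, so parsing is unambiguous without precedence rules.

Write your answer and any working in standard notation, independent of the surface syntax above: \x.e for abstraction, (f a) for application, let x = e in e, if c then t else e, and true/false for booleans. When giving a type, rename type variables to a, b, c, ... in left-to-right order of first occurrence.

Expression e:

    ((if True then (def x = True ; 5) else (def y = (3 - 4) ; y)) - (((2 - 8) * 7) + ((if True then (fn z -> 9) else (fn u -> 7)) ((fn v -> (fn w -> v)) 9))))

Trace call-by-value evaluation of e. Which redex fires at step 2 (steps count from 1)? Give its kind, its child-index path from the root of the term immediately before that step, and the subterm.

Answer: let at 0 : (let x = true in 5)

Derivation:
step 0: ((if true then (let x = true in 5) else (let y = (3 - 4) in y)) - (((2 - 8) * 7) + ((if true then (\z.9) else (\u.7)) ((\v.(\w.v)) 9))))
step 1: [if@0] ((let x = true in 5) - (((2 - 8) * 7) + ((if true then (\z.9) else (\u.7)) ((\v.(\w.v)) 9))))
step 2: [let@0] (5 - (((2 - 8) * 7) + ((if true then (\z.9) else (\u.7)) ((\v.(\w.v)) 9))))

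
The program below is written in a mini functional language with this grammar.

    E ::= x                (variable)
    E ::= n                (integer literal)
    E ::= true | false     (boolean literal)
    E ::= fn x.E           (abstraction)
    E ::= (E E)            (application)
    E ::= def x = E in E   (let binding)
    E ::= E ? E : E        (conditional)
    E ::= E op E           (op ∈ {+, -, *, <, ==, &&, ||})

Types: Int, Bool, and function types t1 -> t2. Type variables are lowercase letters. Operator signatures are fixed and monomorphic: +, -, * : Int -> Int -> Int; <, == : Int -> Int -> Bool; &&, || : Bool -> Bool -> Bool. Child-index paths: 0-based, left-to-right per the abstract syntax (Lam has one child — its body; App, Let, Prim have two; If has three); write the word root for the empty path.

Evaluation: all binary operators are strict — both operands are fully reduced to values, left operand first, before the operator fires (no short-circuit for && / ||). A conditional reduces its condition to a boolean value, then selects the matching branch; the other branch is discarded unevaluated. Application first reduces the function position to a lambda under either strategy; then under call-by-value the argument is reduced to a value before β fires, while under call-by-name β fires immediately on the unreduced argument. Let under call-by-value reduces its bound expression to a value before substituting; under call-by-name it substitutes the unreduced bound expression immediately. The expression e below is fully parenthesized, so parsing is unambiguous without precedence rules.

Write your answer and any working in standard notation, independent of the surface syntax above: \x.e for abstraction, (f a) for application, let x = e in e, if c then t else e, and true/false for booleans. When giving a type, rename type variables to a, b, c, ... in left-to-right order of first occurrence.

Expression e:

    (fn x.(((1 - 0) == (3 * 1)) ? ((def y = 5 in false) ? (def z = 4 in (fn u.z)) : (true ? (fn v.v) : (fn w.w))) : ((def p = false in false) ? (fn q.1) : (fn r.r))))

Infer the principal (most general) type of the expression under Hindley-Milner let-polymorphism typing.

Derivation:
  unify Int ~ Int
  unify Int ~ Int
  unify Int ~ Int
  unify Int ~ Int
  unify Int ~ Int
  unify Int ~ Int
  unify Bool ~ Bool
let y : Int
  unify Bool ~ Bool
let z : Int
z : Int
\u._ : b -> Int
  unify Bool ~ Bool
v : c
\v._ : c -> c
w : d
\w._ : d -> d
  unify c -> c ~ d -> d
  unify c ~ d
  unify d ~ d
  unify b -> Int ~ d -> d
  unify b ~ d
  unify Int ~ d
let p : Bool
  unify Bool ~ Bool
\q._ : e -> Int
r : f
\r._ : f -> f
  unify e -> Int ~ f -> f
  unify e ~ f
  unify Int ~ f
  unify Int -> Int ~ Int -> Int
  unify Int ~ Int
  unify Int ~ Int
\x._ : a -> Int -> Int

Answer: a -> Int -> Int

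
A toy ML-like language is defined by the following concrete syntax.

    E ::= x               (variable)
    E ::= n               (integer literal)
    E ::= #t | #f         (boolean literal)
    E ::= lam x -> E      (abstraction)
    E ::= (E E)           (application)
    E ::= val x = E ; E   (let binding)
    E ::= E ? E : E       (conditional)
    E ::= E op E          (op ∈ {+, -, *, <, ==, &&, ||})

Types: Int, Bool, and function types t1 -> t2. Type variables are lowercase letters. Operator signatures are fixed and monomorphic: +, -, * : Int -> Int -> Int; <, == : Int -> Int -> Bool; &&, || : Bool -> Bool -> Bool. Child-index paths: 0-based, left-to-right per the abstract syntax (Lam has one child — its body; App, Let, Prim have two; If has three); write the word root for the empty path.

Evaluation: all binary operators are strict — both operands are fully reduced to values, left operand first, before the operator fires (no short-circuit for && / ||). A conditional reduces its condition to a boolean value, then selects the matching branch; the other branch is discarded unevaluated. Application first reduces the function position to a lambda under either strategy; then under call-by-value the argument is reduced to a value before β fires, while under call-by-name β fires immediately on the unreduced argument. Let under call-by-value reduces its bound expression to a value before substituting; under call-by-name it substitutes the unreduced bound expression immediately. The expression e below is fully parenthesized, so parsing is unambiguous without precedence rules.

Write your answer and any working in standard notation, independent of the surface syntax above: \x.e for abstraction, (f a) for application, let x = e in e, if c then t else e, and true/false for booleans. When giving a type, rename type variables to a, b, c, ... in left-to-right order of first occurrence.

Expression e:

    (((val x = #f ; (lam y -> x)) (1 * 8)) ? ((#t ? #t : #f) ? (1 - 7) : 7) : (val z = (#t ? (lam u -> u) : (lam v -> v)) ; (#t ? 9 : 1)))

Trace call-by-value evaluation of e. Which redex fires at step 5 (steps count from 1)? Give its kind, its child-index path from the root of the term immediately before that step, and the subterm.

Answer: if at 0 : (if true then (\u.u) else (\v.v))

Working:
step 0: (if ((let x = false in (\y.x)) (1 * 8)) then (if (if true then true else false) then (1 - 7) else 7) else (let z = (if true then (\u.u) else (\v.v)) in (if true then 9 else 1)))
step 1: [let@0.0] (if ((\y.false) (1 * 8)) then (if (if true then true else false) then (1 - 7) else 7) else (let z = (if true then (\u.u) else (\v.v)) in (if true then 9 else 1)))
step 2: [delta@0.1] (if ((\y.false) 8) then (if (if true then true else false) then (1 - 7) else 7) else (let z = (if true then (\u.u) else (\v.v)) in (if true then 9 else 1)))
step 3: [beta@0] (if false then (if (if true then true else false) then (1 - 7) else 7) else (let z = (if true then (\u.u) else (\v.v)) in (if true then 9 else 1)))
step 4: [if@root] (let z = (if true then (\u.u) else (\v.v)) in (if true then 9 else 1))
step 5: [if@0] (let z = (\u.u) in (if true then 9 else 1))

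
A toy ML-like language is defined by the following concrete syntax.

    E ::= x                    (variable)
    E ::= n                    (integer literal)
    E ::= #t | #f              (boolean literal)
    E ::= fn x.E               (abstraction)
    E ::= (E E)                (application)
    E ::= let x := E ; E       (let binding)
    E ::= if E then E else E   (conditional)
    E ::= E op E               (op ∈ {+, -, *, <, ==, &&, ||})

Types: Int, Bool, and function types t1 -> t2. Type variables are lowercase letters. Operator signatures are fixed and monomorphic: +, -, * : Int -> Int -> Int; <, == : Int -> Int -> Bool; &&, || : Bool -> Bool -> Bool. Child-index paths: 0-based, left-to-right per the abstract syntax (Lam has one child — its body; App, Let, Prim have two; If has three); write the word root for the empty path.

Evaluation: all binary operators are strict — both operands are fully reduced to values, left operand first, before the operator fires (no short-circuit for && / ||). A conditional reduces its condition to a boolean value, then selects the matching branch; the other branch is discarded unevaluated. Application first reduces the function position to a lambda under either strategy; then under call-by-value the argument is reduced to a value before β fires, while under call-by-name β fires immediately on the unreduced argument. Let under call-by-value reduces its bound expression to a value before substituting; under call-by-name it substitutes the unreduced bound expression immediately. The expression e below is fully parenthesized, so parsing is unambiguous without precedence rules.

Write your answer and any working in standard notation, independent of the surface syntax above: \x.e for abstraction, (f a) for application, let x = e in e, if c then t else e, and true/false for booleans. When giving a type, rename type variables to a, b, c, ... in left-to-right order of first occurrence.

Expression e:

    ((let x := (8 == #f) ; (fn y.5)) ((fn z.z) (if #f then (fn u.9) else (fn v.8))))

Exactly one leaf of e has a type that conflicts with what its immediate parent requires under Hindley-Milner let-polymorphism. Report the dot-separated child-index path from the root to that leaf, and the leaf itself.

Derivation:
  unify Int ~ Int
  unify Bool ~ Int
  FAIL: mismatch Bool ~ Int

Answer: 0.0.1 : false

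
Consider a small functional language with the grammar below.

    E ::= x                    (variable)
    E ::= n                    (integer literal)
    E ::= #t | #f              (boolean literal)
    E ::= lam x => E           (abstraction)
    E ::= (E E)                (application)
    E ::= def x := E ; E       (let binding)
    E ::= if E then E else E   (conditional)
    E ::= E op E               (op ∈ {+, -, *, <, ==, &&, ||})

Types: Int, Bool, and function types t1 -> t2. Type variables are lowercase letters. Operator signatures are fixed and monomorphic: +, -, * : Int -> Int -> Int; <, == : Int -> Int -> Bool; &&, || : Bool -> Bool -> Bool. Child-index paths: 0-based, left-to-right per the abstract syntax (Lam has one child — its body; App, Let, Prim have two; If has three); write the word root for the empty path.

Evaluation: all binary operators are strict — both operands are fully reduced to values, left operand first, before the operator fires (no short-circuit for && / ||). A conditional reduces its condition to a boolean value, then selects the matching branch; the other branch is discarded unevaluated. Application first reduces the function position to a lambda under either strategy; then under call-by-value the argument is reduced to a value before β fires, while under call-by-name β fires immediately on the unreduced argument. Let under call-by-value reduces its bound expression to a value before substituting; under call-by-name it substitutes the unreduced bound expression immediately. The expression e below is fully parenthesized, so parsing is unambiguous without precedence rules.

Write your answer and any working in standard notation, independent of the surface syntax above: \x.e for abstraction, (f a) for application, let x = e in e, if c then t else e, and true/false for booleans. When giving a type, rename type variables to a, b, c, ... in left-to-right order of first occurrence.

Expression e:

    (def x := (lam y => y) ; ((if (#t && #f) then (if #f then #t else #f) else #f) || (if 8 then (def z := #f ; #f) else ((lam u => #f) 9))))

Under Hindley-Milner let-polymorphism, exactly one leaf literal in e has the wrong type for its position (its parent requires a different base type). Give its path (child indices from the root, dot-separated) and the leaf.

Working:
y : a
\y._ : a -> a
let x : forall. a -> a
  unify Bool ~ Bool
  unify Bool ~ Bool
  unify Bool ~ Bool
  unify Bool ~ Bool
  unify Bool ~ Bool
  unify Bool ~ Bool
  unify Bool ~ Bool
  unify Int ~ Bool
  FAIL: mismatch Int ~ Bool

Answer: 1.1.0 : 8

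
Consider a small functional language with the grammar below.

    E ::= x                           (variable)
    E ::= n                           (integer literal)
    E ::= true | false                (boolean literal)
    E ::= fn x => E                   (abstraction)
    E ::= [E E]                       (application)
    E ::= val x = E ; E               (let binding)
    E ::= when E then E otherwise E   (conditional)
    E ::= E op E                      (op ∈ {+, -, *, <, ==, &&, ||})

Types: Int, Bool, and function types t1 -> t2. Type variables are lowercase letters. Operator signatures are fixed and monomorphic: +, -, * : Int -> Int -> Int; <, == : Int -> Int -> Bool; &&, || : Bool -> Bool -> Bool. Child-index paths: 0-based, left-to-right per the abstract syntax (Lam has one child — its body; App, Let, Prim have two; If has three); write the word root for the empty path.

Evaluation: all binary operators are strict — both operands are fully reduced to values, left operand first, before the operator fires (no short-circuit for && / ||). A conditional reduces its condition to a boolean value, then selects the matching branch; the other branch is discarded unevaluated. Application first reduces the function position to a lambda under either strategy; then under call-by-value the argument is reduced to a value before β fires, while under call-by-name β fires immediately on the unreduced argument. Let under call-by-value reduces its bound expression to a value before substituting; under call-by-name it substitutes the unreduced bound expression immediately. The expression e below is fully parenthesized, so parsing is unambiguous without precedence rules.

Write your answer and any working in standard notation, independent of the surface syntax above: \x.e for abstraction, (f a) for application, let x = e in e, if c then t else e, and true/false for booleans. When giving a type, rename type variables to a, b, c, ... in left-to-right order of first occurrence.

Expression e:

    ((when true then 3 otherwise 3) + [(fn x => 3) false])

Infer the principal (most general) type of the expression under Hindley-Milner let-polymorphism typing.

Answer: Int

Trace:
  unify Bool ~ Bool
  unify Int ~ Int
  unify Int ~ Int
\x._ : a -> Int
  unify a -> Int ~ Bool -> b
  unify a ~ Bool
  unify Int ~ b
_ _ : Int
  unify Int ~ Int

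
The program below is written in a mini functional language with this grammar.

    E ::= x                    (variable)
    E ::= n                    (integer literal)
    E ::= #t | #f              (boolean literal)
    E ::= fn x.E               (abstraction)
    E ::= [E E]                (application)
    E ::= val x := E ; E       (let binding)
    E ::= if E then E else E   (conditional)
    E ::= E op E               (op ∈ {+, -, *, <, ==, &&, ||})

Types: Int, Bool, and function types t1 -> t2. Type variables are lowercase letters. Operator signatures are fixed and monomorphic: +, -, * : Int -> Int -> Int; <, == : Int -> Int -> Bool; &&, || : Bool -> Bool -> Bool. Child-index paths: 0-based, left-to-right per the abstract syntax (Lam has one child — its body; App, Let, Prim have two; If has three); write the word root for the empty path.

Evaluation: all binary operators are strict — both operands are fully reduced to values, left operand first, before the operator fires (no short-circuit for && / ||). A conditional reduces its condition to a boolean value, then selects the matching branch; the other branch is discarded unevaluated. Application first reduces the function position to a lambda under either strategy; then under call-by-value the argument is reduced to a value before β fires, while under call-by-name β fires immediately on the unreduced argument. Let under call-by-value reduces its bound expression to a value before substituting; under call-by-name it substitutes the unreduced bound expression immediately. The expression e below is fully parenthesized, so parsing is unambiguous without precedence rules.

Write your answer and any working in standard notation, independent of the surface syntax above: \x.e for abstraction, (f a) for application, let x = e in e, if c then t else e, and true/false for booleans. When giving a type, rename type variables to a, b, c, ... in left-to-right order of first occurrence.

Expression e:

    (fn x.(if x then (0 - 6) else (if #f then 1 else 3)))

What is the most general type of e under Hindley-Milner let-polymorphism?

Answer: Bool -> Int

Derivation:
x : a
  unify a ~ Bool
  unify Int ~ Int
  unify Int ~ Int
  unify Bool ~ Bool
  unify Int ~ Int
  unify Int ~ Int
\x._ : Bool -> Int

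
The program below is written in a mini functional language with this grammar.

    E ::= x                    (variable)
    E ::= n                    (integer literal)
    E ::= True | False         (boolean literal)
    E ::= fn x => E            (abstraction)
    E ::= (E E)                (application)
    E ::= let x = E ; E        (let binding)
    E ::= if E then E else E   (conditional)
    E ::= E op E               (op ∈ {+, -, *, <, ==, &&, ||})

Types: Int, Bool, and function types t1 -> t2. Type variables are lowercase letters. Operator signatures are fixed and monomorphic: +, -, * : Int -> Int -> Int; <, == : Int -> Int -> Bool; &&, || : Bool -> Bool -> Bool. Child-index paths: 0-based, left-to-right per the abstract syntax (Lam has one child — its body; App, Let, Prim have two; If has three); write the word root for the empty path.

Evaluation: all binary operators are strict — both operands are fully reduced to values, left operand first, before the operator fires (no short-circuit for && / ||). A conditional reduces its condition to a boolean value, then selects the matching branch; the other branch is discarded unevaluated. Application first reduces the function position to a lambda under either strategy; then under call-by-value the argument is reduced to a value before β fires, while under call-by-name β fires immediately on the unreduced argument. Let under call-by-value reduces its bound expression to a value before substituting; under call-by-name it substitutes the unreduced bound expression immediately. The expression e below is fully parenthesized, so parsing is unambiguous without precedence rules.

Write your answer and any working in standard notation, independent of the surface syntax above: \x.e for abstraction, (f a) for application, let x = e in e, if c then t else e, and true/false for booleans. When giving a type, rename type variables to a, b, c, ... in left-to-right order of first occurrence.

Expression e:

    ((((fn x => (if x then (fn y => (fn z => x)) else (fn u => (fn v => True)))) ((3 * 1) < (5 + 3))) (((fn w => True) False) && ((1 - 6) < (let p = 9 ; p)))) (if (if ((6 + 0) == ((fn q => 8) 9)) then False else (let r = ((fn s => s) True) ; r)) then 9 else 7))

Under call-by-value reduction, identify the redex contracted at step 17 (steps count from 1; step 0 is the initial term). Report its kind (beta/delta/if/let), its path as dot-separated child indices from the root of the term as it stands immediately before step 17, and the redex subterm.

Answer: let at 1.0 : (let r = true in r)

Working:
step 0: ((((\x.(if x then (\y.(\z.x)) else (\u.(\v.true)))) ((3 * 1) < (5 + 3))) (((\w.true) false) && ((1 - 6) < (let p = 9 in p)))) (if (if ((6 + 0) == ((\q.8) 9)) then false else (let r = ((\s.s) true) in r)) then 9 else 7))
step 1: [delta@0.0.1.0] ((((\x.(if x then (\y.(\z.x)) else (\u.(\v.true)))) (3 < (5 + 3))) (((\w.true) false) && ((1 - 6) < (let p = 9 in p)))) (if (if ((6 + 0) == ((\q.8) 9)) then false else (let r = ((\s.s) true) in r)) then 9 else 7))
step 2: [delta@0.0.1.1] ((((\x.(if x then (\y.(\z.x)) else (\u.(\v.true)))) (3 < 8)) (((\w.true) false) && ((1 - 6) < (let p = 9 in p)))) (if (if ((6 + 0) == ((\q.8) 9)) then false else (let r = ((\s.s) true) in r)) then 9 else 7))
step 3: [delta@0.0.1] ((((\x.(if x then (\y.(\z.x)) else (\u.(\v.true)))) true) (((\w.true) false) && ((1 - 6) < (let p = 9 in p)))) (if (if ((6 + 0) == ((\q.8) 9)) then false else (let r = ((\s.s) true) in r)) then 9 else 7))
step 4: [beta@0.0] (((if true then (\y.(\z.true)) else (\u.(\v.true))) (((\w.true) false) && ((1 - 6) < (let p = 9 in p)))) (if (if ((6 + 0) == ((\q.8) 9)) then false else (let r = ((\s.s) true) in r)) then 9 else 7))
step 5: [if@0.0] (((\y.(\z.true)) (((\w.true) false) && ((1 - 6) < (let p = 9 in p)))) (if (if ((6 + 0) == ((\q.8) 9)) then false else (let r = ((\s.s) true) in r)) then 9 else 7))
step 6: [beta@0.1.0] (((\y.(\z.true)) (true && ((1 - 6) < (let p = 9 in p)))) (if (if ((6 + 0) == ((\q.8) 9)) then false else (let r = ((\s.s) true) in r)) then 9 else 7))
step 7: [delta@0.1.1.0] (((\y.(\z.true)) (true && (-5 < (let p = 9 in p)))) (if (if ((6 + 0) == ((\q.8) 9)) then false else (let r = ((\s.s) true) in r)) then 9 else 7))
step 8: [let@0.1.1.1] (((\y.(\z.true)) (true && (-5 < 9))) (if (if ((6 + 0) == ((\q.8) 9)) then false else (let r = ((\s.s) true) in r)) then 9 else 7))
step 9: [delta@0.1.1] (((\y.(\z.true)) (true && true)) (if (if ((6 + 0) == ((\q.8) 9)) then false else (let r = ((\s.s) true) in r)) then 9 else 7))
step 10: [delta@0.1] (((\y.(\z.true)) true) (if (if ((6 + 0) == ((\q.8) 9)) then false else (let r = ((\s.s) true) in r)) then 9 else 7))
step 11: [beta@0] ((\z.true) (if (if ((6 + 0) == ((\q.8) 9)) then false else (let r = ((\s.s) true) in r)) then 9 else 7))
step 12: [delta@1.0.0.0] ((\z.true) (if (if (6 == ((\q.8) 9)) then false else (let r = ((\s.s) true) in r)) then 9 else 7))
step 13: [beta@1.0.0.1] ((\z.true) (if (if (6 == 8) then false else (let r = ((\s.s) true) in r)) then 9 else 7))
step 14: [delta@1.0.0] ((\z.true) (if (if false then false else (let r = ((\s.s) true) in r)) then 9 else 7))
step 15: [if@1.0] ((\z.true) (if (let r = ((\s.s) true) in r) then 9 else 7))
step 16: [beta@1.0.0] ((\z.true) (if (let r = true in r) then 9 else 7))
step 17: [let@1.0] ((\z.true) (if true then 9 else 7))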